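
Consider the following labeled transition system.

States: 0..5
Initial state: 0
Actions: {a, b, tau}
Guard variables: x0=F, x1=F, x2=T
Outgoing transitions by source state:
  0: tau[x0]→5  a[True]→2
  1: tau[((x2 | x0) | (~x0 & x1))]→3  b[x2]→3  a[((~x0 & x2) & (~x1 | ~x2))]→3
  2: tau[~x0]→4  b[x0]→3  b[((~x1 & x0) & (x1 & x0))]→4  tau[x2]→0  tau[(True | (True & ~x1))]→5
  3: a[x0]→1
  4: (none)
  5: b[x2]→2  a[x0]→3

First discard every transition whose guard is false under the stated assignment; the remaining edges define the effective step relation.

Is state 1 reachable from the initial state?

8 transition(s) survive guard evaluation.
Layer 0: {0}
Layer 1: {2}  total {0,2}
Layer 2: {4,5}  total {0,2,4,5}
Reach set: {0,2,4,5}

Answer: UNREACHABLE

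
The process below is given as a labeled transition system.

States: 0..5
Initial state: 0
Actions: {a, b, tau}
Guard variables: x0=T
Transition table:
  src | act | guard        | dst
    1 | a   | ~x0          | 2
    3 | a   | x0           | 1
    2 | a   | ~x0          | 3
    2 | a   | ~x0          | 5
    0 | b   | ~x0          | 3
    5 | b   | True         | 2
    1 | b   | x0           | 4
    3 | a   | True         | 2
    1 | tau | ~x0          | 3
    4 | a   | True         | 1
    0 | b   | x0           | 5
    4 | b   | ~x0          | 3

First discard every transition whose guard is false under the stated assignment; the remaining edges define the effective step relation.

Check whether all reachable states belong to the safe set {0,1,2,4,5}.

Answer: INVARIANT HOLDS

Working:
Allowed set {0,1,2,4,5}
R = {0,2,5}
  0: ✓
  2: ✓
  5: ✓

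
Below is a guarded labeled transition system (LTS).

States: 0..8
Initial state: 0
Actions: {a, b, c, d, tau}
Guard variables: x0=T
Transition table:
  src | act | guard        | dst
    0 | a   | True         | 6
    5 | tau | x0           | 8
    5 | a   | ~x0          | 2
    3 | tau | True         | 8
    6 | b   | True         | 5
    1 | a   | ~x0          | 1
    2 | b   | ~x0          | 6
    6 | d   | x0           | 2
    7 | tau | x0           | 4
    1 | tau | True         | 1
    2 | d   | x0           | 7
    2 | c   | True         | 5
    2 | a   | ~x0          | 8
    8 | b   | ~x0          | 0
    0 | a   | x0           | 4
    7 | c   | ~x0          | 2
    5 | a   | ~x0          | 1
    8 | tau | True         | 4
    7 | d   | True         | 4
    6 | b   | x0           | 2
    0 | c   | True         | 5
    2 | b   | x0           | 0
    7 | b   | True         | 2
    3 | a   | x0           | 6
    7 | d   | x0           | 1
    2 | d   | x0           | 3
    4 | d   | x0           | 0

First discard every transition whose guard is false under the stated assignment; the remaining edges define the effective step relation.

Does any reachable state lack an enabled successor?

Reachable = {0,1,2,3,4,5,6,7,8}
  0: a→4  a→6  c→5  [deg 3]
  1: tau→1  [deg 1]
  2: b→0  c→5  d→3  d→7  [deg 4]
  3: a→6  tau→8  [deg 2]
  4: d→0  [deg 1]
  5: tau→8  [deg 1]
  6: b→2  b→5  d→2  [deg 3]
  7: b→2  d→1  d→4  tau→4  [deg 4]
  8: tau→4  [deg 1]

Answer: DEADLOCK-FREE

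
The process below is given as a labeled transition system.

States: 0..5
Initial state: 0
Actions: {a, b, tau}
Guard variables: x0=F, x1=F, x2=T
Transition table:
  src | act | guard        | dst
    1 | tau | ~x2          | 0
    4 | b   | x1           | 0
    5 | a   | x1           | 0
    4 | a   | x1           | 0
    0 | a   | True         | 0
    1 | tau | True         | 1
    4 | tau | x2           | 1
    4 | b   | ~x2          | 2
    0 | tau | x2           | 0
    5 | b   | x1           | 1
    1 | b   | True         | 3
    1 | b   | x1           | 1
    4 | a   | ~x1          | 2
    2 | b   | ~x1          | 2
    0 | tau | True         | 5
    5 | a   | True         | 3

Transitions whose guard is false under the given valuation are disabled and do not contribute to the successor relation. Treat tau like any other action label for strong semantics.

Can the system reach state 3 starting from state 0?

Answer: REACHABLE

Analysis:
9 transition(s) survive guard evaluation.
Layer 0: {0}
Layer 1: {5}  total {0,5}
Layer 2: {3}  total {0,3,5}
R = {0,3,5}
Path to 3: tau·a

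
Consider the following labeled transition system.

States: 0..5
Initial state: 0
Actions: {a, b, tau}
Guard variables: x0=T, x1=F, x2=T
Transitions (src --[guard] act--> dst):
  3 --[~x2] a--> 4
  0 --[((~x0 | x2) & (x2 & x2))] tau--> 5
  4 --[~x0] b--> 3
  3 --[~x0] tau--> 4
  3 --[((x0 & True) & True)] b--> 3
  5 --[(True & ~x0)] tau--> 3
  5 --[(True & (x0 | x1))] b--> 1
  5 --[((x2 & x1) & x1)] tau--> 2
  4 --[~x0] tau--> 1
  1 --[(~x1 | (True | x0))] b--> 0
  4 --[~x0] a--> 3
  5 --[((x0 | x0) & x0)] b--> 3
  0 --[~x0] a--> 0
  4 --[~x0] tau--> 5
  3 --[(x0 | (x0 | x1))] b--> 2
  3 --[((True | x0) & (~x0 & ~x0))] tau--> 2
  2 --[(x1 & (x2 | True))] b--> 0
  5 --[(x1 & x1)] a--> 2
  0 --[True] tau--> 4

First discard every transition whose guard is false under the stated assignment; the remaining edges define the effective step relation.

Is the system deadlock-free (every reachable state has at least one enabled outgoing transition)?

Answer: DEADLOCK at state 2

Working:
R = {0,1,2,3,4,5}
  0: tau→4  tau→5  [deg 2]
  1: b→0  [deg 1]
  2: ∅  [deadlock]
  3: b→2  b→3  [deg 2]
  4: ∅  [deadlock]
  5: b→1  b→3  [deg 2]
trace reaching 2: tau·b·b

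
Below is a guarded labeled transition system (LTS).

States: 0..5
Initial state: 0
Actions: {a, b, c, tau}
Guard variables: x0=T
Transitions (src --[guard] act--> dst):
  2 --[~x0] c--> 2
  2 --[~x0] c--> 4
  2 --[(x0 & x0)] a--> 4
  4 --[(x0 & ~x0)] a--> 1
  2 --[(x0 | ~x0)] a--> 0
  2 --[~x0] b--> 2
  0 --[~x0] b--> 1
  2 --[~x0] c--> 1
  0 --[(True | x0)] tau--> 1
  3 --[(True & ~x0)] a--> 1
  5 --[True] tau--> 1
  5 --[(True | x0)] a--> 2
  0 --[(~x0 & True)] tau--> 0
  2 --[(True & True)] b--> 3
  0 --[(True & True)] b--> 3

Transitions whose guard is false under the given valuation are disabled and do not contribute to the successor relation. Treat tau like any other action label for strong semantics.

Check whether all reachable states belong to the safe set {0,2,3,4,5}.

Answer: INVARIANT VIOLATED at state 1

Analysis:
Allowed set {0,2,3,4,5}
Reachable = {0,1,3}
  0: ok
  1: VIOLATES
  3: ok
witness against invariant: tau → 1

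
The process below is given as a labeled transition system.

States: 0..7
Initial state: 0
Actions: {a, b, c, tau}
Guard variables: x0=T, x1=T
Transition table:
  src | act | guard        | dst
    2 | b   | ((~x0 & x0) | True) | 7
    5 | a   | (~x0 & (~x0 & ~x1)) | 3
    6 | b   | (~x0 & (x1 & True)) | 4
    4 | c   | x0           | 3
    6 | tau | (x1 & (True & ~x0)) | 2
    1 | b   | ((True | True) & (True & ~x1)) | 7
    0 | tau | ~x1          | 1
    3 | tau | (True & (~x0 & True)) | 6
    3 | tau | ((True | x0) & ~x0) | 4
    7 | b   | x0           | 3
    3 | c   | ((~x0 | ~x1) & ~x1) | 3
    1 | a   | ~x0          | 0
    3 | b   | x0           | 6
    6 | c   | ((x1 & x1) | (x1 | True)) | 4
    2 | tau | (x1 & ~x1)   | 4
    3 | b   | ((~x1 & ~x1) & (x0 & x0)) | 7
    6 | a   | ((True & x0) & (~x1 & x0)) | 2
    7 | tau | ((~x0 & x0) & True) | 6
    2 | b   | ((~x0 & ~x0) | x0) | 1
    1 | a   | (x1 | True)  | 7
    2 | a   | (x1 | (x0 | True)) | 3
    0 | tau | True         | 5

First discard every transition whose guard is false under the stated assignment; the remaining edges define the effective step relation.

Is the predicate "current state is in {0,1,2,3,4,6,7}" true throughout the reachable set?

Allowed set {0,1,2,3,4,6,7}
Reachable = {0,5}
  0: ✓
  5: outside
reach 5 via tau — violates

Answer: INVARIANT VIOLATED at state 5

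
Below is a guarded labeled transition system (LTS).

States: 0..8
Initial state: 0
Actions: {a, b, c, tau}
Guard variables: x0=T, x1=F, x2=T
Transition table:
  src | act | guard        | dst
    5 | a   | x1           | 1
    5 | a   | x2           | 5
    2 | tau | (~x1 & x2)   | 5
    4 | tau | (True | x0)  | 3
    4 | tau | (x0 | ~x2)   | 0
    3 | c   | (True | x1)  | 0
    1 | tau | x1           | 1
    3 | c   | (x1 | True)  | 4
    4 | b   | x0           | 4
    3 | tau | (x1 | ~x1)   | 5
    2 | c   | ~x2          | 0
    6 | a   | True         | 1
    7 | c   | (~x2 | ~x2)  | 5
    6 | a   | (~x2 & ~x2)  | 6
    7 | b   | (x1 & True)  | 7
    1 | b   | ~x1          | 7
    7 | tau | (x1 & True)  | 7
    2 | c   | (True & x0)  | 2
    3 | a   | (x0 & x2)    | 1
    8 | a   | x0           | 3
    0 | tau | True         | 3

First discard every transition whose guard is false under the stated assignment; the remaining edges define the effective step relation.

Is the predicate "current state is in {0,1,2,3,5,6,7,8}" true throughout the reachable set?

Allowed set {0,1,2,3,5,6,7,8}
Reach set: {0,1,3,4,5,7}
  0: safe
  1: safe
  3: safe
  4: VIOLATES
  5: safe
  7: safe
counterexample path to 4: tau·c

Answer: INVARIANT VIOLATED at state 4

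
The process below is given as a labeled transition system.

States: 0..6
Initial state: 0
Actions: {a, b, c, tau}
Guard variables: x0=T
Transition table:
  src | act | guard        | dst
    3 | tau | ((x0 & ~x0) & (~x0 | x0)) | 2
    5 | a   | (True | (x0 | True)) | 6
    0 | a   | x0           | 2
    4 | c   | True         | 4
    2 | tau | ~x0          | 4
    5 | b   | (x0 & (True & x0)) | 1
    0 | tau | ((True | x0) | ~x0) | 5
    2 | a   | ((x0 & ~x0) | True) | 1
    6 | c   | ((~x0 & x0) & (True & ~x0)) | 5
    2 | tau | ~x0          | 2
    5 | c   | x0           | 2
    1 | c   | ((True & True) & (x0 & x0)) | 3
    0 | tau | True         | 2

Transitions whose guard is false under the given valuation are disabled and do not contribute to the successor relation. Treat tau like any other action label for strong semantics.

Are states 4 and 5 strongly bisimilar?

Answer: NOT BISIMILAR

Analysis:
Refine partition for ~:
  P[0] = {{0,1,2,3,4,5,6}}
  P[1] = {{0},{1,4},{2},{3,6},{5}}
  P[2] = {{0},{1},{2},{3,6},{4},{5}}
6 equivalence class(es) (converged in 3)
4∈{4}, 5∈{5}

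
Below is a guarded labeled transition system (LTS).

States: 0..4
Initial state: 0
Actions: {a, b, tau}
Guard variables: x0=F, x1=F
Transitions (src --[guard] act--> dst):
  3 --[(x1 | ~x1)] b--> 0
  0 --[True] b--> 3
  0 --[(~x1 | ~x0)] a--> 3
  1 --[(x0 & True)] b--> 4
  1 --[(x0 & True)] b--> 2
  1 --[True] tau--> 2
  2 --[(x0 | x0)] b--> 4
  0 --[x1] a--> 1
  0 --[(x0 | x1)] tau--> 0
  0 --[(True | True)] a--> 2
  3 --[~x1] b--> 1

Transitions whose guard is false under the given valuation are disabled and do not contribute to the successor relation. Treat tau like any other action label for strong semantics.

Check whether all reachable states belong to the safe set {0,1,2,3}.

Inv-set: {0,1,2,3}
Reachable = {0,1,2,3}
  0: ok
  1: ok
  2: ok
  3: ok

Answer: INVARIANT HOLDS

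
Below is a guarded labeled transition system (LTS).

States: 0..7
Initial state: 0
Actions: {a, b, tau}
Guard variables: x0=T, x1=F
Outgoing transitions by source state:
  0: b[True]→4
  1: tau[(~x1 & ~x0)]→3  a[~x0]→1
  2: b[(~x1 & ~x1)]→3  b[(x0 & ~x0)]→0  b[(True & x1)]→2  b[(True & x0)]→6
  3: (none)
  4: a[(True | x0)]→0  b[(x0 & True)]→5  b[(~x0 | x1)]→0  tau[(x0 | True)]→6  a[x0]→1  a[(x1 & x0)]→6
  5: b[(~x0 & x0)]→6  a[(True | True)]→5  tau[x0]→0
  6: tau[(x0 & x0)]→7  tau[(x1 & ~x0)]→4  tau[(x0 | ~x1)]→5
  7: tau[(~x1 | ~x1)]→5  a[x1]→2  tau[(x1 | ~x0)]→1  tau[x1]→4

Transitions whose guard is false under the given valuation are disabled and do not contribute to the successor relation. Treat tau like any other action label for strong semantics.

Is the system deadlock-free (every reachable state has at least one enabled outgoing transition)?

Answer: DEADLOCK at state 1

Analysis:
Reach set: {0,1,4,5,6,7}
  0: b→4  [1 exit(s)]
  1: ∅  [STUCK]
  4: a→0  a→1  b→5  tau→6  [4 exit(s)]
  5: a→5  tau→0  [2 exit(s)]
  6: tau→5  tau→7  [2 exit(s)]
  7: tau→5  [1 exit(s)]
trace reaching 1: b·a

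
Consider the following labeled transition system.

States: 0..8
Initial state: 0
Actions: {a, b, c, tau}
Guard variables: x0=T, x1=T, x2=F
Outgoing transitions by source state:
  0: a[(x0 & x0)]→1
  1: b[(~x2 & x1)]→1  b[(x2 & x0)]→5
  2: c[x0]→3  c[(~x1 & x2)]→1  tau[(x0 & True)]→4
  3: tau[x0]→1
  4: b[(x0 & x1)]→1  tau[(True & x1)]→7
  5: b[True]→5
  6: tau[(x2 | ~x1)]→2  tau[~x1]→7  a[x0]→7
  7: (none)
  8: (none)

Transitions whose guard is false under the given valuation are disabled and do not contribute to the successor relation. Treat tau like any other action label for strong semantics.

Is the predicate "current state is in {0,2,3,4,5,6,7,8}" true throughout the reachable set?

Answer: INVARIANT VIOLATED at state 1

Trace:
Inv-set: {0,2,3,4,5,6,7,8}
Reachable = {0,1}
  0: ok
  1: VIOLATES
reach 1 via a — violates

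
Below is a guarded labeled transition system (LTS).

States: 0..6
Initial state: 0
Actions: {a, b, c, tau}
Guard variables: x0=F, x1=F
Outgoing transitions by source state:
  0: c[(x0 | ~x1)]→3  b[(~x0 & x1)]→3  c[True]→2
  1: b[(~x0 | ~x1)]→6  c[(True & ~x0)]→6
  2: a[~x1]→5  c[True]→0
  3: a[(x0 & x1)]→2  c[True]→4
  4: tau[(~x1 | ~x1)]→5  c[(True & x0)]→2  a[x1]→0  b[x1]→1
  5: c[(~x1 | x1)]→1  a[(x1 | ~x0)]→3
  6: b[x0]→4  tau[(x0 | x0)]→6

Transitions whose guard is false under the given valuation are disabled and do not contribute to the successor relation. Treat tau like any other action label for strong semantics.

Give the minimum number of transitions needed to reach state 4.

Answer: 2

Trace:
Breadth-first toward 4:
  depth 0: {0}
  depth 1: {2,3}
  depth 2: {4,5}
first hit 4 at d=2 via c·c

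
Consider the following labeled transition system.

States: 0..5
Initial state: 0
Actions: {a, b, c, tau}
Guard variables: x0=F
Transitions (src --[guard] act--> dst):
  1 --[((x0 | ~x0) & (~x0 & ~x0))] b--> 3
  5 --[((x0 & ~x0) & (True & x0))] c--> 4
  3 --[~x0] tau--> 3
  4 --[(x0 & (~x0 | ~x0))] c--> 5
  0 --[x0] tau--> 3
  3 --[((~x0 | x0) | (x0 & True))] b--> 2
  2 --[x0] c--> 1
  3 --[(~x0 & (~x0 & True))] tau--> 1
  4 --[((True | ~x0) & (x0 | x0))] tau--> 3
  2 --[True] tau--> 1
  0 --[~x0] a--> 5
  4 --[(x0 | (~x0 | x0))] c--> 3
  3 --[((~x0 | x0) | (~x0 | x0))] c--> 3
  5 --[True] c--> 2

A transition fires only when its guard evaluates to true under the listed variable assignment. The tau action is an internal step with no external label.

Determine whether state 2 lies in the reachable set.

Answer: REACHABLE

Trace:
9 transition(s) survive guard evaluation.
depth 0: {0}
depth 1: {5}  total {0,5}
depth 2: {2}  total {0,2,5}
depth 3: {1}  total {0,1,2,5}
depth 4: {3}  total {0,1,2,3,5}
Reachable = {0,1,2,3,5}
trace reaching 2: a·c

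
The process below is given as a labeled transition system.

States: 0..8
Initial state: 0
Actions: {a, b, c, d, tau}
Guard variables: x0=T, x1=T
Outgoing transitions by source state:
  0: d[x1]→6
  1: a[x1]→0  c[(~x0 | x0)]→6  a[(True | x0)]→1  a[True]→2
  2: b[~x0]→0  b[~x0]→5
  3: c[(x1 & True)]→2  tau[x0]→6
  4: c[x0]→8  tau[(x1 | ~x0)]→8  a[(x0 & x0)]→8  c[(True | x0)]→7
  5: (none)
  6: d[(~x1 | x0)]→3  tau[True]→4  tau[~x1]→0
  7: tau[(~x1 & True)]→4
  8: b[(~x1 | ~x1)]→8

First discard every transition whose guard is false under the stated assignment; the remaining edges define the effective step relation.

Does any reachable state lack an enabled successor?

Reach set: {0,2,3,4,6,7,8}
  0: d→6  [1 out]
  2: ∅  [deadlock]
  3: c→2  tau→6  [2 out]
  4: a→8  c→7  c→8  tau→8  [4 out]
  6: d→3  tau→4  [2 out]
  7: ∅  [deadlock]
  8: ∅  [deadlock]
trace reaching 2: d·d·c

Answer: DEADLOCK at state 2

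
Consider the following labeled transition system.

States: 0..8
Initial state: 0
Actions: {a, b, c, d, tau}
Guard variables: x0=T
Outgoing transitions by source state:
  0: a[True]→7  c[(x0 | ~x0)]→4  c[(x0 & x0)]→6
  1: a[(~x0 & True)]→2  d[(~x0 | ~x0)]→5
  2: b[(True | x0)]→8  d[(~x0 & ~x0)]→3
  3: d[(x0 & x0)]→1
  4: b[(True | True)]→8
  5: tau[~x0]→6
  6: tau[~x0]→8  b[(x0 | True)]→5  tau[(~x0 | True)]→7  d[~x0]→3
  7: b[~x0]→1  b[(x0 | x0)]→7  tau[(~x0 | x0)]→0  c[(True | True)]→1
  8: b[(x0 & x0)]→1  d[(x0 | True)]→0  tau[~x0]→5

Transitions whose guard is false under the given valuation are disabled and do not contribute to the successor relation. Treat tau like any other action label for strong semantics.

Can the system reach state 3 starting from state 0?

13 transition(s) survive guard evaluation.
Layer 0: {0}
Layer 1: {4,6,7}  now seen {0,4,6,7}
Layer 2: {1,5,8}  now seen {0,1,4,5,6,7,8}
Reachable = {0,1,4,5,6,7,8}

Answer: UNREACHABLE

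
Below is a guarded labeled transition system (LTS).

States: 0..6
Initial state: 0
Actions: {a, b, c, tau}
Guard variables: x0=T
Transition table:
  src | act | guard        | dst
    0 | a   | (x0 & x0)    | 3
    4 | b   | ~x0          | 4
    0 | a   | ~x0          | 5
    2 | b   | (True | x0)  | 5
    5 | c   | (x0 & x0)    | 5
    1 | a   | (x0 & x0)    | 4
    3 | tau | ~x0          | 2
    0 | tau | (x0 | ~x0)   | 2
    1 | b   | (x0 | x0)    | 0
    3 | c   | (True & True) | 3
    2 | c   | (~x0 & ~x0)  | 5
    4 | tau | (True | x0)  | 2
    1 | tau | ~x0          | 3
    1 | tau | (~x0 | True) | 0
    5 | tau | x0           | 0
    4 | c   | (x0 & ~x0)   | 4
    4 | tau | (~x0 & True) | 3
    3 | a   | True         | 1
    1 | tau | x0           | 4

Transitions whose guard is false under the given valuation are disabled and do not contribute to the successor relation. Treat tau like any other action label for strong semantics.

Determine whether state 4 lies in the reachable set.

Guard filter leaves 12 enabled edge(s).
L0 = {0}
L1 = {2,3}  now seen {0,2,3}
L2 = {1,5}  now seen {0,1,2,3,5}
L3 = {4}  now seen {0,1,2,3,4,5}
R = {0,1,2,3,4,5}
Path to 4: a·a·a

Answer: REACHABLE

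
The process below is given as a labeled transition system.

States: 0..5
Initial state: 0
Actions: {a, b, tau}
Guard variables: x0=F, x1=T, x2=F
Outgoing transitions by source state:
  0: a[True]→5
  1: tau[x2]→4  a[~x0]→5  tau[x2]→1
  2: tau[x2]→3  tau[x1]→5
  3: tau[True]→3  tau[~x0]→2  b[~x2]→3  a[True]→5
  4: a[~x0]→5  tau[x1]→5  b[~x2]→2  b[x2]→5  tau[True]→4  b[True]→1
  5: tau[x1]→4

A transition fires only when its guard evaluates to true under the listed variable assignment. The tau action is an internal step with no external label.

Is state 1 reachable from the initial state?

Answer: REACHABLE

Working:
13 transition(s) survive guard evaluation.
depth 0: {0}
depth 1: {5}  total {0,5}
depth 2: {4}  total {0,4,5}
depth 3: {1,2}  total {0,1,2,4,5}
Reach set: {0,1,2,4,5}
witness 1: a·tau·b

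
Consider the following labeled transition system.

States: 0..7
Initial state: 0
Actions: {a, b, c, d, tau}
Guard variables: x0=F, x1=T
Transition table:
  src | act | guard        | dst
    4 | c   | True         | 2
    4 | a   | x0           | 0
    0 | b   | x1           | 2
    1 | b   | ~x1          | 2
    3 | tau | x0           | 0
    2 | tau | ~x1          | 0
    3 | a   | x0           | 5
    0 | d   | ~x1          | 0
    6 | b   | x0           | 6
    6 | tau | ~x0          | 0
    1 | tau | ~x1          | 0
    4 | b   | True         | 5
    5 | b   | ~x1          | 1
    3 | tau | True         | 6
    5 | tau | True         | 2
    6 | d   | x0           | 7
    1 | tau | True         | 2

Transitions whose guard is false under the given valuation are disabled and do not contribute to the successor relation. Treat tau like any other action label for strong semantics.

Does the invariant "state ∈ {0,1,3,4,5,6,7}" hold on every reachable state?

Answer: INVARIANT VIOLATED at state 2

Trace:
Allowed set {0,1,3,4,5,6,7}
Reachable = {0,2}
  0: ✓
  2: ✗ unsafe
witness against invariant: b → 2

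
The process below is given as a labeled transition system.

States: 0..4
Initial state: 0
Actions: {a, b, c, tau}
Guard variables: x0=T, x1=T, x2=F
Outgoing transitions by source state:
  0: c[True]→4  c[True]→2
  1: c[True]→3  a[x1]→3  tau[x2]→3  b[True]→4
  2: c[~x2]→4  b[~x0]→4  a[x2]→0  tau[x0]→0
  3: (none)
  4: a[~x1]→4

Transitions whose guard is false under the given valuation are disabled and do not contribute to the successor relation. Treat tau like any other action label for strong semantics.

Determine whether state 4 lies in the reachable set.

Answer: REACHABLE

Trace:
7 transition(s) survive guard evaluation.
depth 0: {0}
depth 1: {2,4}  cumulative {0,2,4}
R = {0,2,4}
trace reaching 4: c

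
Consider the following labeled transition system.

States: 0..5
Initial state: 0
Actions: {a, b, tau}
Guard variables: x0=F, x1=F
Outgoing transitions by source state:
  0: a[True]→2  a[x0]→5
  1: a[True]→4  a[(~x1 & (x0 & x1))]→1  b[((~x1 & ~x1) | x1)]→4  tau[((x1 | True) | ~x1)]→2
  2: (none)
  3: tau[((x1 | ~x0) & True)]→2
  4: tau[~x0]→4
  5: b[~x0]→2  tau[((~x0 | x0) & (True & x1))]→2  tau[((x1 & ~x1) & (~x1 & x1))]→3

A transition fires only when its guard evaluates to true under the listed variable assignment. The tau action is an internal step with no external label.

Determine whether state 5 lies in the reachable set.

Answer: UNREACHABLE

Working:
7 transition(s) survive guard evaluation.
Layer 0: {0}
Layer 1: {2}  now seen {0,2}
Reachable = {0,2}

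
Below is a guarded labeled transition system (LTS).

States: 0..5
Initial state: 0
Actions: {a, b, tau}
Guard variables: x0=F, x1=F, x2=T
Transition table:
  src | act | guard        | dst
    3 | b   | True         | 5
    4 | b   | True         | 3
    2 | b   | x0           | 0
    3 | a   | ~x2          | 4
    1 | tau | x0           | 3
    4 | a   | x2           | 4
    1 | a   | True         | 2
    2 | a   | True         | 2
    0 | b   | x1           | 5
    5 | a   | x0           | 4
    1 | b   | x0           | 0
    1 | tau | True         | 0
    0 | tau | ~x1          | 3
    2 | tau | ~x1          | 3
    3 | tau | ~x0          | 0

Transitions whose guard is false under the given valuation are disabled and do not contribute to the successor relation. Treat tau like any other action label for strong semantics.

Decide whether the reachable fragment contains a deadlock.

Answer: DEADLOCK at state 5

Trace:
Reachable = {0,3,5}
  0: tau→3  [1 exit(s)]
  3: b→5  tau→0  [2 exit(s)]
  5: ∅  [no exit]
witness 5: tau·b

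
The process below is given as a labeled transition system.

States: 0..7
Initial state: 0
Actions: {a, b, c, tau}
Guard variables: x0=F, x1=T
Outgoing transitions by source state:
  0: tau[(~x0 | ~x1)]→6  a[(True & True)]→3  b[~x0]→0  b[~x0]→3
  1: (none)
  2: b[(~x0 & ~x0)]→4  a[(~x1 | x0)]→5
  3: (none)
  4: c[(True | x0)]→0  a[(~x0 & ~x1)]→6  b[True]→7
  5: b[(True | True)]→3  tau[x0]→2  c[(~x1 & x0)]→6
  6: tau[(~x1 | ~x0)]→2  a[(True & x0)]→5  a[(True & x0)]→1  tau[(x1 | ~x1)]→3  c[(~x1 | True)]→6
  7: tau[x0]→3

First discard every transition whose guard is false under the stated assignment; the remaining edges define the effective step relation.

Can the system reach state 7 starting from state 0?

After dropping false guards: 11 live edges.
depth 0: {0}
depth 1: {3,6}  cumulative {0,3,6}
depth 2: {2}  cumulative {0,2,3,6}
depth 3: {4}  cumulative {0,2,3,4,6}
depth 4: {7}  cumulative {0,2,3,4,6,7}
Reach set: {0,2,3,4,6,7}
trace reaching 7: tau·tau·b·b

Answer: REACHABLE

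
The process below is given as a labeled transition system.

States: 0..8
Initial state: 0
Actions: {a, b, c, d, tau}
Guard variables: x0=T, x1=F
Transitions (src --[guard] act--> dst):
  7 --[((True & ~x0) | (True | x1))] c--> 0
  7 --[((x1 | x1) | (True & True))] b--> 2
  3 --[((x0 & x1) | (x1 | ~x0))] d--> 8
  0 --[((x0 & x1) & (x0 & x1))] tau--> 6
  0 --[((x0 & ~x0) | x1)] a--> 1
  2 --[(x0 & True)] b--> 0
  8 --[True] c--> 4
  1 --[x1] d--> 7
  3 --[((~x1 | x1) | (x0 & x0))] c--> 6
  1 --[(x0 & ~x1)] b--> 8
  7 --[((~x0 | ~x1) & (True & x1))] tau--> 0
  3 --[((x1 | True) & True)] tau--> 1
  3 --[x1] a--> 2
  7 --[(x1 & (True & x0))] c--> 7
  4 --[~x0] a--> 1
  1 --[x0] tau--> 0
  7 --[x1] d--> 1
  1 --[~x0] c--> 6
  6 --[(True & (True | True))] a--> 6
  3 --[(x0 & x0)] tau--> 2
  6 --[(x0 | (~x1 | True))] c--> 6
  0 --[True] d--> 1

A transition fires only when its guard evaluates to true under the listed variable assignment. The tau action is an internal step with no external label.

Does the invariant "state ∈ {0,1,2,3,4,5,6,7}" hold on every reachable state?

Answer: INVARIANT VIOLATED at state 8

Working:
Inv-set: {0,1,2,3,4,5,6,7}
Reach set: {0,1,4,8}
  0: ✓
  1: ✓
  4: ✓
  8: VIOLATES
counterexample path to 8: d·b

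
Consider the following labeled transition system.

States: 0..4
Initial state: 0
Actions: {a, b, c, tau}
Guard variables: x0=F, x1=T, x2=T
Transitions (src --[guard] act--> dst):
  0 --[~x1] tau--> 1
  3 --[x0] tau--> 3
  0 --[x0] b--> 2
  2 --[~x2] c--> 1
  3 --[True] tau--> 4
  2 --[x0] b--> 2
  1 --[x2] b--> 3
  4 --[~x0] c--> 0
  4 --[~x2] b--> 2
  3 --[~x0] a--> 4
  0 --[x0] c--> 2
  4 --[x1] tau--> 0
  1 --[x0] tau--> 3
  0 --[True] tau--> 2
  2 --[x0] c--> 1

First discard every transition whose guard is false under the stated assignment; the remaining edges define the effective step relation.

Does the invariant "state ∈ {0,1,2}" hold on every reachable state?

Safe = {0,1,2}
Reachable = {0,2}
  0: safe
  2: safe

Answer: INVARIANT HOLDS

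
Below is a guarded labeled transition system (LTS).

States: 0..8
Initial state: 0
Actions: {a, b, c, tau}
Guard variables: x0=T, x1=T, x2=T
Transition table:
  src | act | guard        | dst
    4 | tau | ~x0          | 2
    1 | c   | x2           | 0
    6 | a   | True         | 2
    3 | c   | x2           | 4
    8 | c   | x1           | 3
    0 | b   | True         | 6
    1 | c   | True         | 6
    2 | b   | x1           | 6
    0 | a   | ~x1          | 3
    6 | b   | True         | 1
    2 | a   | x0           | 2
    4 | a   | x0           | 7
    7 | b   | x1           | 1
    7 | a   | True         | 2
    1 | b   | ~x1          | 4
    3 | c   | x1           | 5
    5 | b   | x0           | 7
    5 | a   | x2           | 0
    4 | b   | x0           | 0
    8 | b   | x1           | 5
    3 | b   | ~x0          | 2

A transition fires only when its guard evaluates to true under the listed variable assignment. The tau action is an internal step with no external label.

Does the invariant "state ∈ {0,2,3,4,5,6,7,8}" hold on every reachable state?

Answer: INVARIANT VIOLATED at state 1

Analysis:
Inv-set: {0,2,3,4,5,6,7,8}
Reachable = {0,1,2,6}
  0: ✓
  1: VIOLATES
  2: ✓
  6: ✓
witness against invariant: b·b → 1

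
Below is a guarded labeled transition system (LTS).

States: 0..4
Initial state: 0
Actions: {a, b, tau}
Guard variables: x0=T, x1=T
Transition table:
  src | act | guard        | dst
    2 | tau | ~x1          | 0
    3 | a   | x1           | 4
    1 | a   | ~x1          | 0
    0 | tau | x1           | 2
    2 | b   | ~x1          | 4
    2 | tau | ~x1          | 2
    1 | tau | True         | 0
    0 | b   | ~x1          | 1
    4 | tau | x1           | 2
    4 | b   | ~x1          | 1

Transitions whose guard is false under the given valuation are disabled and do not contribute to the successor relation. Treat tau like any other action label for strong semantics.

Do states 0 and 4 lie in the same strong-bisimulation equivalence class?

Answer: BISIMILAR

Trace:
Compute ~ classes (split until stable):
  π0 = {{0,1,2,3,4}}
  π1 = {{0,1,4},{2},{3}}
  π2 = {{0,4},{1},{2},{3}}
Fixed point at round 3; 4 class(es).
0∈{0,4}, 4∈{0,4}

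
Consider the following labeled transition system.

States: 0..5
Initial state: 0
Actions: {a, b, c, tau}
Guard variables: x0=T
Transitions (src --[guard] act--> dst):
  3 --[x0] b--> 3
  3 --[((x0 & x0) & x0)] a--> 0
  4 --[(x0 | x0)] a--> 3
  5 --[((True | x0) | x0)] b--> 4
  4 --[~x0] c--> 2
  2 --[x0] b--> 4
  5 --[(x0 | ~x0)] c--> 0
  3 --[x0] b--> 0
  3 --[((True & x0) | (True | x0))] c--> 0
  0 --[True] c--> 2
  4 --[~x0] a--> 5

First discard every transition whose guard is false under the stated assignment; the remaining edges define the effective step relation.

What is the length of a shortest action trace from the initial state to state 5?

Answer: UNREACHABLE

Working:
Breadth-first toward 5:
  depth 0: {0}
  depth 1: {2}
  depth 2: {4}
  depth 3: {3}
5 never appears.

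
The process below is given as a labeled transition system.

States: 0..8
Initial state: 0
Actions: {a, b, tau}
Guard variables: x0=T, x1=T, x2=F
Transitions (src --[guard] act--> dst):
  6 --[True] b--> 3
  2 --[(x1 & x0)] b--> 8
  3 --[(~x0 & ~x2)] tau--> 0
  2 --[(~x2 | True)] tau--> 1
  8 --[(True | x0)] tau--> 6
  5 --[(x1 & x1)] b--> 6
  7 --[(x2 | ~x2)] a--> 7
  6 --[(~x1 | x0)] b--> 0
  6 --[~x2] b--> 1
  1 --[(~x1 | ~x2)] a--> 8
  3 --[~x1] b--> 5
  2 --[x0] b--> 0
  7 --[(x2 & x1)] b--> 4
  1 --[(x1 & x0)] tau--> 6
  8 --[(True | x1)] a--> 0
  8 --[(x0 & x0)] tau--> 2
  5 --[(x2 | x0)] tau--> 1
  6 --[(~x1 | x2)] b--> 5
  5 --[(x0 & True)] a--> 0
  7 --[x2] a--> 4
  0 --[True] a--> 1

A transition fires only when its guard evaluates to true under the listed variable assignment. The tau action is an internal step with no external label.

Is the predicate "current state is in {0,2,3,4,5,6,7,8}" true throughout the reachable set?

Answer: INVARIANT VIOLATED at state 1

Trace:
Inv-set: {0,2,3,4,5,6,7,8}
Reach set: {0,1,2,3,6,8}
  0: safe
  1: ✗ unsafe
  2: safe
  3: safe
  6: safe
  8: safe
counterexample path to 1: a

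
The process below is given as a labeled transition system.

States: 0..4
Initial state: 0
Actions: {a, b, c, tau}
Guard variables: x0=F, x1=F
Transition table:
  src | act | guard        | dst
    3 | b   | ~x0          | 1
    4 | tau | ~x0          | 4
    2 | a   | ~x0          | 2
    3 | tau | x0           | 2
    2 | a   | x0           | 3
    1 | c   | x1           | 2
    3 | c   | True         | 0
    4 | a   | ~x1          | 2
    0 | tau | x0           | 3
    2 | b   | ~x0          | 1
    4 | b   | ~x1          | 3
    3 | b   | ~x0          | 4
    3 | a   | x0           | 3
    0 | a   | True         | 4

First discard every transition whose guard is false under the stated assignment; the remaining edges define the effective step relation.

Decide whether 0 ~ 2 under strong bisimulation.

Answer: NOT BISIMILAR

Working:
Compute ~ classes (split until stable):
  round 0: {{0,1,2,3,4}}
  round 1: {{0},{1},{2},{3},{4}}
stable after 2 split(s): 5 block(s)
[0]={0}  [2]={2}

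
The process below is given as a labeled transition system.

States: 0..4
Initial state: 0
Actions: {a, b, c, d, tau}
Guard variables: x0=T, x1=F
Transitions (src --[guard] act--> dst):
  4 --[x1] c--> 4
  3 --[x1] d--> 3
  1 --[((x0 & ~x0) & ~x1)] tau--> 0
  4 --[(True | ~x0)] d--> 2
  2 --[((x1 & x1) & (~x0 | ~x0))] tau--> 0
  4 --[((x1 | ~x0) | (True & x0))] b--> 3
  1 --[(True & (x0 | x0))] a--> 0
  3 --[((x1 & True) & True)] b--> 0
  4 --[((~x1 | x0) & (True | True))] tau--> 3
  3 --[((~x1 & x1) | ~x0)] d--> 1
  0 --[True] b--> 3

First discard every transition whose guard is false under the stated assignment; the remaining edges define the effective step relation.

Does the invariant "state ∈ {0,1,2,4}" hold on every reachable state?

Answer: INVARIANT VIOLATED at state 3

Working:
Safe = {0,1,2,4}
R = {0,3}
  0: ✓
  3: outside
counterexample path to 3: b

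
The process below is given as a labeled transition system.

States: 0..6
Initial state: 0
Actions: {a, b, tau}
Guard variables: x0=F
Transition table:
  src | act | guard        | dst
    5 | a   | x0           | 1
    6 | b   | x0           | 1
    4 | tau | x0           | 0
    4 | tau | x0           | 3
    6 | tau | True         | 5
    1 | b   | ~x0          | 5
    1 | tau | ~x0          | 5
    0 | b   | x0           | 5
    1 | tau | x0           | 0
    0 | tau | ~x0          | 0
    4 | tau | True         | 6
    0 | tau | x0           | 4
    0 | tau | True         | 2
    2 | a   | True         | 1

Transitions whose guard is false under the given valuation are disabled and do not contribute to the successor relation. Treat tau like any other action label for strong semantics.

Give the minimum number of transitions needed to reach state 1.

Layered search for 1:
  Layer 0: {0}
  Layer 1: {2}
  Layer 2: {1}
depth(1)=2, e.g. tau·a

Answer: 2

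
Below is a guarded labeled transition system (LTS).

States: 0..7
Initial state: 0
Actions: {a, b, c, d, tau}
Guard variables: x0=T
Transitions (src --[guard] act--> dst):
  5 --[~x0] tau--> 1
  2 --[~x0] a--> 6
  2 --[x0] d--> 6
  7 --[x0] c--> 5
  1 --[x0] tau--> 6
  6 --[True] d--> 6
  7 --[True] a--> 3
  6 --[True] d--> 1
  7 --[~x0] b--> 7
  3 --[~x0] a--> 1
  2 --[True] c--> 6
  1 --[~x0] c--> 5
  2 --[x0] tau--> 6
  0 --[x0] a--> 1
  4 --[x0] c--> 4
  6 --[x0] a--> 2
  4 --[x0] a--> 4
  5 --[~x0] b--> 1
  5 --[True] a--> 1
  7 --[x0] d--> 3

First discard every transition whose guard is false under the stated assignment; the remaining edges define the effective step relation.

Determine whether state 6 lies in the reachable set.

Answer: REACHABLE

Analysis:
After dropping false guards: 14 live edges.
depth 0: {0}
depth 1: {1}  cumulative {0,1}
depth 2: {6}  cumulative {0,1,6}
depth 3: {2}  cumulative {0,1,2,6}
Reachable = {0,1,2,6}
trace reaching 6: a·tau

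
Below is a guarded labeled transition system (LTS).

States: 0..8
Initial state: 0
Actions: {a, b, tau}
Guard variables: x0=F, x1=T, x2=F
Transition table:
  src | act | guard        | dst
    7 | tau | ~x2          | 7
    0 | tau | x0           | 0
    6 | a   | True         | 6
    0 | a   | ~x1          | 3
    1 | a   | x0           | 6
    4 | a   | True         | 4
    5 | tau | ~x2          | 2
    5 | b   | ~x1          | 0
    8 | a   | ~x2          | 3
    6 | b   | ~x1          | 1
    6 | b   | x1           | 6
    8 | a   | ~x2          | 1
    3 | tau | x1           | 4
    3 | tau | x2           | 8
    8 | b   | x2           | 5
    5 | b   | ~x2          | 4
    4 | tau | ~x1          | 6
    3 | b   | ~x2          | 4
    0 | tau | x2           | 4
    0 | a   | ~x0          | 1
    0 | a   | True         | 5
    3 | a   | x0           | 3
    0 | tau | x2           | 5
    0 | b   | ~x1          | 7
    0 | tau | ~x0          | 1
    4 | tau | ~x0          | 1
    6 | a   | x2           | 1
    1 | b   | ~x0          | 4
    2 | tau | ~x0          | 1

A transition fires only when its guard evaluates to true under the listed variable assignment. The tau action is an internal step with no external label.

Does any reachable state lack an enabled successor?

R = {0,1,2,4,5}
  0: a→1  a→5  tau→1  [deg 3]
  1: b→4  [deg 1]
  2: tau→1  [deg 1]
  4: a→4  tau→1  [deg 2]
  5: b→4  tau→2  [deg 2]

Answer: DEADLOCK-FREE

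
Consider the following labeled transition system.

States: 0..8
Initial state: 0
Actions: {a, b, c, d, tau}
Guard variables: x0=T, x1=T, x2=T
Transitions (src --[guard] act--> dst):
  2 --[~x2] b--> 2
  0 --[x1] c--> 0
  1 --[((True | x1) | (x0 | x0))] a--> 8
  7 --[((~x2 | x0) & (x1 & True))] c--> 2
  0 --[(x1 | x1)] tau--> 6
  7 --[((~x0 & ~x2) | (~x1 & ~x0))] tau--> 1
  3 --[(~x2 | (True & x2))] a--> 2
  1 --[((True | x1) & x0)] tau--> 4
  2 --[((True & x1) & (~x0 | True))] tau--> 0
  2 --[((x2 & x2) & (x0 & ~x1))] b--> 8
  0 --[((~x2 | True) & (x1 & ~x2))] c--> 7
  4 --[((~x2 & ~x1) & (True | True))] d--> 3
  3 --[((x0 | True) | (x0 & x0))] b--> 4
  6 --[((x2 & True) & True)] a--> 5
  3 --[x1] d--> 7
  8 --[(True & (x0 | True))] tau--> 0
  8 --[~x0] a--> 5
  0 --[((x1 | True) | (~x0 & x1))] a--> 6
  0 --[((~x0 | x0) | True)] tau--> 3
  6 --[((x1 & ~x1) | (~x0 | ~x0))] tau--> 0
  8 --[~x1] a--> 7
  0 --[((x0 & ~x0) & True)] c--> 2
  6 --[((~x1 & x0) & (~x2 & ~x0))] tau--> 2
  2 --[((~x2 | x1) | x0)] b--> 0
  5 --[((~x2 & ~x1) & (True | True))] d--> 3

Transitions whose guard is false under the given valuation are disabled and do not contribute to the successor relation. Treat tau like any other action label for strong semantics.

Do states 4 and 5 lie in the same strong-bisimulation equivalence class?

Refine partition for ~:
  round 0: {{0,1,2,3,4,5,6,7,8}}
  round 1: {{0},{1},{2},{3},{4,5},{6},{7},{8}}
Fixed point at round 2; 8 class(es).
[4]={4,5}  [5]={4,5}

Answer: BISIMILAR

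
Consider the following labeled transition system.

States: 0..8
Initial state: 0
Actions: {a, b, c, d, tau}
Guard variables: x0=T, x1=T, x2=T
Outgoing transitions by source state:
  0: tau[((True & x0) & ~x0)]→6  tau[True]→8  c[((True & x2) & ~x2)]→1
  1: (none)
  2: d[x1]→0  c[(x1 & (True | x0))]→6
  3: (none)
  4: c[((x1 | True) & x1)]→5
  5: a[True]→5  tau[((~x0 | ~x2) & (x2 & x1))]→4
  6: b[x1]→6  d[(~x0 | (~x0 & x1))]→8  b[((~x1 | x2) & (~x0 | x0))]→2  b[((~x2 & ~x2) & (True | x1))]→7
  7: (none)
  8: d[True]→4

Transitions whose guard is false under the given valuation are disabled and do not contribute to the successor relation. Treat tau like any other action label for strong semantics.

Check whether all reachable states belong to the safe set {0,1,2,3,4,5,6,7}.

Answer: INVARIANT VIOLATED at state 8

Analysis:
Safe = {0,1,2,3,4,5,6,7}
Reachable = {0,4,5,8}
  0: safe
  4: safe
  5: safe
  8: VIOLATES
counterexample path to 8: tau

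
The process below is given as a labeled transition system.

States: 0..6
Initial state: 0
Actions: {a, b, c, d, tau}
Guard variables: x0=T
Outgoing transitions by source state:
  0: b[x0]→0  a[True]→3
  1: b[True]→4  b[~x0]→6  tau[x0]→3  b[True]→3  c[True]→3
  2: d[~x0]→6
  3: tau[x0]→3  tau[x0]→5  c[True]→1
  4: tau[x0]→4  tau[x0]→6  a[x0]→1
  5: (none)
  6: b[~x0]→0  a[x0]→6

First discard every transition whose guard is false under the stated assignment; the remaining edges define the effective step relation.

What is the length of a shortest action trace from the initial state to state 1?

Breadth-first toward 1:
  depth 0: {0}
  depth 1: {3}
  depth 2: {1,5}
depth(1)=2, e.g. a·c

Answer: 2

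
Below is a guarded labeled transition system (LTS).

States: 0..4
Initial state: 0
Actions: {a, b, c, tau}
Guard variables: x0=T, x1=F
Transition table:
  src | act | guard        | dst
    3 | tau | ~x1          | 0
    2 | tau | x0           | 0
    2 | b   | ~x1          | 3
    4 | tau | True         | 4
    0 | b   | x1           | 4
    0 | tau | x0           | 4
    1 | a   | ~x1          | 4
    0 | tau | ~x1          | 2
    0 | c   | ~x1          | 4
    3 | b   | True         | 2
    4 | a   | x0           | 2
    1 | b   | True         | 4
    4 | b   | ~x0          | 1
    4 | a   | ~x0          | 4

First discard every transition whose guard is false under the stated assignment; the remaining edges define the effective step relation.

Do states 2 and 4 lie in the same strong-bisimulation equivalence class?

Answer: NOT BISIMILAR

Trace:
Compute ~ classes (split until stable):
  P[0] = {{0,1,2,3,4}}
  P[1] = {{0},{1},{2,3},{4}}
4 equivalence class(es) (converged in 2)
[2]={2,3}  [4]={4}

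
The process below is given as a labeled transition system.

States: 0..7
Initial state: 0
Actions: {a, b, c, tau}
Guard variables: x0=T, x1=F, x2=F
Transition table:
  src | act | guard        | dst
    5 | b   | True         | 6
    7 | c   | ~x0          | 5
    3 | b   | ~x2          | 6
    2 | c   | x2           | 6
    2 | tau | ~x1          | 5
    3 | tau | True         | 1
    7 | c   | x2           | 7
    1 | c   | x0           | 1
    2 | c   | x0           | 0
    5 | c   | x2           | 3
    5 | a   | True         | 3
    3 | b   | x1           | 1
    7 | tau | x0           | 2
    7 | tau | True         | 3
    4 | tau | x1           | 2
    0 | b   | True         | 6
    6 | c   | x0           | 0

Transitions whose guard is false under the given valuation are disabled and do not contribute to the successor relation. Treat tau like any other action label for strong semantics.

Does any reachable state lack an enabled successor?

Answer: DEADLOCK-FREE

Working:
Reach set: {0,6}
  0: b→6  [deg 1]
  6: c→0  [deg 1]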